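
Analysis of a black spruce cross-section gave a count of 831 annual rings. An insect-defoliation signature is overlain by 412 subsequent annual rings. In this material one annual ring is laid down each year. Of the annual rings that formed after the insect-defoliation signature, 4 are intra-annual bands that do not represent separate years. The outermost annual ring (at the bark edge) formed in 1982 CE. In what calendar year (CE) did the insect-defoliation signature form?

1574 CE

412 annual rings post-date the insect-defoliation signature.
Excluding 4 false annual rings: 412 − 4 = 408.
The annual ring at the bark edge is 1982 CE, so the insect-defoliation signature dates to 1982 − 408 = 1574 CE.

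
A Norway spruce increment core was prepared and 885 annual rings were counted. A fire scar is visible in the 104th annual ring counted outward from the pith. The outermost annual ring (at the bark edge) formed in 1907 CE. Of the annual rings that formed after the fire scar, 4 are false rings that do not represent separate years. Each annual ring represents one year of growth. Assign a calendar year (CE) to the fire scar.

The fire scar sits at annual ring 104 from the pith, so 885 − 104 = 781 annual rings formed after it.
Excluding 4 false annual rings: 781 − 4 = 777.
The annual ring at the bark edge is 1907 CE, so the fire scar dates to 1907 − 777 = 1130 CE.

1130 CE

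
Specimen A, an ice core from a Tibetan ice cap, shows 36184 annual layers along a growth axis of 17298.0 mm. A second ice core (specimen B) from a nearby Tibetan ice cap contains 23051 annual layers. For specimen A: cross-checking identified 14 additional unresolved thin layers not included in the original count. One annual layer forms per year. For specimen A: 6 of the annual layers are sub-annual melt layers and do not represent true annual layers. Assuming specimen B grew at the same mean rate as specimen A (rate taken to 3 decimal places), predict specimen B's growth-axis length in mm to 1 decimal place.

11018.4 mm

Specimen A: true annual layer count = 36184 − 6 + 14 = 36192.
A: 17298.0 mm over 36192 years gives 17298.0 / 36192 ≈ 0.478 mm/yr.
Length of B = 0.478 × 23051 = 11018.4 mm.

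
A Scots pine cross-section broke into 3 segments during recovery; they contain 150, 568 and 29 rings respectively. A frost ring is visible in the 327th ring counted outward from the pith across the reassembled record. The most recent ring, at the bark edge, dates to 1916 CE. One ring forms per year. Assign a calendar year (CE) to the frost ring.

Total rings = 150 + 568 + 29 = 747.
The frost ring sits at ring 327 from the pith, so 747 − 327 = 420 rings formed after it.
1916 − 420 = 1496 CE.

1496 CE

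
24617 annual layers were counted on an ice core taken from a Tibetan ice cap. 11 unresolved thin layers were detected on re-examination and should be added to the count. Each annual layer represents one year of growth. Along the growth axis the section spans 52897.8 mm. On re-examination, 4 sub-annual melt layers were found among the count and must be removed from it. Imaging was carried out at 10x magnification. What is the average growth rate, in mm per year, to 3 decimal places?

True annual layer count = 24617 − 4 + 11 = 24624.
52897.8 mm over 24624 years gives 52897.8 / 24624 ≈ 2.148 mm per year.

2.148 mm per year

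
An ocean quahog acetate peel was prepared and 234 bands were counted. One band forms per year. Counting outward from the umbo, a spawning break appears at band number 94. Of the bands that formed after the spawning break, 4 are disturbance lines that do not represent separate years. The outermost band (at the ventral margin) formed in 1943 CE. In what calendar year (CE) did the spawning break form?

1807 CE

Between band 94 and the ventral margin there are 234 − 94 = 140 bands.
Excluding 4 false bands: 140 − 4 = 136.
Counting back 136 years from 1943 CE places the spawning break in 1943 − 136 = 1807 CE.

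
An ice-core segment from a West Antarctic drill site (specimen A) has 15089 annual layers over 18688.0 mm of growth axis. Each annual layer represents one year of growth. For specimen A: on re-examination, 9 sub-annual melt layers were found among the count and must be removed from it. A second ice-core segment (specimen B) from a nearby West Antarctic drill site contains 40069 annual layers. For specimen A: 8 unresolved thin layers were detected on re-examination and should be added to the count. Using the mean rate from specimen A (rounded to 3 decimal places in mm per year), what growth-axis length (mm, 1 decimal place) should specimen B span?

Specimen A: adjusted count: 15089 − 9 + 8 = 15088 annual layers.
A: 18688.0 mm over 15088 years gives 18688.0 / 15088 ≈ 1.239 mm/year.
B's length ≈ 1.239 × 40069 = 49645.5 mm.

49645.5 mm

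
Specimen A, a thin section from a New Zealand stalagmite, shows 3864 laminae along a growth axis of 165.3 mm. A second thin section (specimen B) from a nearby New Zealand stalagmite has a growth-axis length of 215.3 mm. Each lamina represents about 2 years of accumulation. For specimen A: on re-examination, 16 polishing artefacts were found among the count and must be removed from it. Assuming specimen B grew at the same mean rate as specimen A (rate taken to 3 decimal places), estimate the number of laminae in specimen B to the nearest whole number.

Specimen A: adjusted count: 3864 − 16 = 3848 laminae.
Specimen A: 3848 laminae at 2 years each span 3848 × 2 = 7696 years.
A: Extension rate ≈ 165.3 / 7696 = 0.021 mm per year.
For B, 215.3 / 0.021 = 10252.38 years; at 2 years per lamina that is 10252.38 / 2 ≈ 5126 laminae.

5126 laminae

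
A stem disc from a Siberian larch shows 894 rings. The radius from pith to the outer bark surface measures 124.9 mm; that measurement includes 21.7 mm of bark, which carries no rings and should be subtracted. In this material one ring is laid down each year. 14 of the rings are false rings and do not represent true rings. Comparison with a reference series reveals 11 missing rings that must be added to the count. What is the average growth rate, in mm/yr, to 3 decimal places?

0.116 mm/yr

Adjusted count: 894 − 14 + 11 = 891 rings.
The growth record spans 124.9 − 21.7 = 103.2 mm.
Extension rate ≈ 103.2 / 891 = 0.116 mm/yr.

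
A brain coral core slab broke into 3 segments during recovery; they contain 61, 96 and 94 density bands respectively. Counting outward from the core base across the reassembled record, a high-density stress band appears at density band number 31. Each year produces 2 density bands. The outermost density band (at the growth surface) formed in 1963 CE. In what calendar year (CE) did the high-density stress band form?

Total density bands = 61 + 96 + 94 = 251.
Between density band 31 and the growth surface there are 251 − 31 = 220 density bands.
Dividing by 2 density bands per year: 220 / 2 = 110 years.
1963 − 110 = 1853 CE.

1853 CE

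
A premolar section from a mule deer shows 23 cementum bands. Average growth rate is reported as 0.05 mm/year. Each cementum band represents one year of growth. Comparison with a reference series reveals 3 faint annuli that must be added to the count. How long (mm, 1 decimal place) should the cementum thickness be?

1.3 mm

After corrections the count is 23 + 3 = 26 cementum bands.
Length ≈ 0.05 × 26 = 1.3 mm.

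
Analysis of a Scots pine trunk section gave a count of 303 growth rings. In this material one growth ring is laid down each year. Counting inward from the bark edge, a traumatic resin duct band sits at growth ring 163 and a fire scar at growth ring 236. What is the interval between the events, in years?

73 years

The two markers are separated by 236 − 163 = 73 growth rings.
At one growth ring per year, 73 years elapsed between them.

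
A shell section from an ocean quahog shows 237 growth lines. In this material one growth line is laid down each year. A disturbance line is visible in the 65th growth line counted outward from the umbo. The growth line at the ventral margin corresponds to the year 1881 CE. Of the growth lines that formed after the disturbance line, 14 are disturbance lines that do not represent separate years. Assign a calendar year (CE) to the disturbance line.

1723 CE

The disturbance line sits at growth line 65 from the umbo, so 237 − 65 = 172 growth lines formed after it.
Excluding 14 false growth lines: 172 − 14 = 158.
Counting back 158 years from 1881 CE places the disturbance line in 1881 − 158 = 1723 CE.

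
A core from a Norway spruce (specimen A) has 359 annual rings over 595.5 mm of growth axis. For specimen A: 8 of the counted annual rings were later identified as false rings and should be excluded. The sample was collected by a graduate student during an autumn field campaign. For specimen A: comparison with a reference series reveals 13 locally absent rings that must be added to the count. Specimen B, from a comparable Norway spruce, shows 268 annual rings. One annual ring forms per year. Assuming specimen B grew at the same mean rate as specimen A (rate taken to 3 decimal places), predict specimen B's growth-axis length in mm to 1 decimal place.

438.4 mm

Specimen A: true annual ring count = 359 − 8 + 13 = 364.
A: Mean rate = 595.5 mm / 364 years ≈ 1.636 mm/yr.
B's length ≈ 1.636 × 268 = 438.4 mm.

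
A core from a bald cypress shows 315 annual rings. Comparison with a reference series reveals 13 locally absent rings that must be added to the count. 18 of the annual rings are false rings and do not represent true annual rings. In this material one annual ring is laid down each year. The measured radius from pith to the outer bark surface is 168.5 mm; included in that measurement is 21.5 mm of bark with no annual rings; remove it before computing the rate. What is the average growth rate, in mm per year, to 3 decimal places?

0.474 mm per year

Adjusted count: 315 − 18 + 13 = 310 annual rings.
Net length = 168.5 − 21.5 = 147.0 mm.
Extension rate ≈ 147.0 / 310 = 0.474 mm per year.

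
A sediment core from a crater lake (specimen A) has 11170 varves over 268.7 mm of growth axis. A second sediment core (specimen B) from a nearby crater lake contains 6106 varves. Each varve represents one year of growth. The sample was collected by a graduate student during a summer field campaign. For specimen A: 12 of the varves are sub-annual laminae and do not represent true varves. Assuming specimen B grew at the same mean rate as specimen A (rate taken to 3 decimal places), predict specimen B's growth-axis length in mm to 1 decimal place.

146.5 mm

Specimen A: after corrections the count is 11170 − 12 = 11158 varves.
A: 268.7 mm over 11158 years gives 268.7 / 11158 ≈ 0.024 mm/yr.
B's length ≈ 0.024 × 6106 = 146.5 mm.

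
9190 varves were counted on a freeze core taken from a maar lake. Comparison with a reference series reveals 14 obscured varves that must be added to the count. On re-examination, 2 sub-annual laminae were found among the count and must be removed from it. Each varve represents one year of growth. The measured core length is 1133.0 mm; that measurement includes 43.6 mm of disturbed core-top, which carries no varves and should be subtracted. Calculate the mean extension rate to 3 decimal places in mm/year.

True varve count = 9190 − 2 + 14 = 9202.
Removing the 43.6 mm offcut leaves 1133.0 − 43.6 = 1089.4 mm.
Mean rate = 1089.4 mm / 9202 years ≈ 0.118 mm/year.

0.118 mm/year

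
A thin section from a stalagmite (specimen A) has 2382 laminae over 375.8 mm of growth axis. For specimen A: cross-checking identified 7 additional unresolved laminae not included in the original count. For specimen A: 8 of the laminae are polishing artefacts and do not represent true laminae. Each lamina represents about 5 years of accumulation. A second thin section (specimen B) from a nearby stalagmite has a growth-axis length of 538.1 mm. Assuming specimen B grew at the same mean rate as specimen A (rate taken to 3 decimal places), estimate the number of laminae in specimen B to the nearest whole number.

Specimen A: after corrections the count is 2382 − 8 + 7 = 2381 laminae.
Specimen A: at 5 years per lamina, 2381 × 5 = 11905 years.
A: Extension rate ≈ 375.8 / 11905 = 0.032 mm/year.
For B, 538.1 / 0.032 = 16815.62 years; at 5 years per lamina that is 16815.62 / 5 ≈ 3363 laminae.

3363 laminae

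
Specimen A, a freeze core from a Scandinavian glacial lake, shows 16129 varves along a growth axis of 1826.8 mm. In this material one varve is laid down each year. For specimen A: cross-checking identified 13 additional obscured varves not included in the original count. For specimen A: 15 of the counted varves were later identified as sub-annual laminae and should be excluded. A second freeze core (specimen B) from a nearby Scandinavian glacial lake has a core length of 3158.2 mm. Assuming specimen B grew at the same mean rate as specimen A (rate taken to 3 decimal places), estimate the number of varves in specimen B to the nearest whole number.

Specimen A: true varve count = 16129 − 15 + 13 = 16127.
A: 1826.8 mm over 16127 years gives 1826.8 / 16127 ≈ 0.113 mm/year.
B spans 3158.2 / 0.113 = 27948.67 years ≈ 27949 varves.

27949 varves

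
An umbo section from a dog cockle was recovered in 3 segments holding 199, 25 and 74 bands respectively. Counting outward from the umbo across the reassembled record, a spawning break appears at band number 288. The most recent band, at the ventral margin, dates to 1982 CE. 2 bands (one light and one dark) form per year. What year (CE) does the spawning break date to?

1977 CE

Total bands = 199 + 25 + 74 = 298.
The spawning break sits at band 288 from the umbo, so 298 − 288 = 10 bands formed after it.
10 bands at 2 per year is 10 / 2 = 5 years.
Counting back 5 years from 1982 CE places the spawning break in 1982 − 5 = 1977 CE.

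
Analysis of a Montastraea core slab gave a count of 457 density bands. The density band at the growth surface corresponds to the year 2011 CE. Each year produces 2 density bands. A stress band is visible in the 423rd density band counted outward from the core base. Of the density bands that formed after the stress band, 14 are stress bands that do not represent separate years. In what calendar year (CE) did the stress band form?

2001 CE

Between density band 423 and the growth surface there are 457 − 423 = 34 density bands.
Excluding 14 false density bands: 34 − 14 = 20.
Dividing by 2 density bands per year: 20 / 2 = 10 years.
The density band at the growth surface is 2011 CE, so the stress band dates to 2011 − 10 = 2001 CE.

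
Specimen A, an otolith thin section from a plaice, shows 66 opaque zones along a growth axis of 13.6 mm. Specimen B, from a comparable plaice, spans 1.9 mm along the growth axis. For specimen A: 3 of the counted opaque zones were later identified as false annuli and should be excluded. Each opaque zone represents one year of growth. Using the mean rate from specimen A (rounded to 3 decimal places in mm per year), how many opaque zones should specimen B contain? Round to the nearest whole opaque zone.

9 opaque zones

Specimen A: adjusted count: 66 − 3 = 63 opaque zones.
A: Extension rate ≈ 13.6 / 63 = 0.216 mm per year.
B spans 1.9 / 0.216 = 8.80 years ≈ 9 opaque zones.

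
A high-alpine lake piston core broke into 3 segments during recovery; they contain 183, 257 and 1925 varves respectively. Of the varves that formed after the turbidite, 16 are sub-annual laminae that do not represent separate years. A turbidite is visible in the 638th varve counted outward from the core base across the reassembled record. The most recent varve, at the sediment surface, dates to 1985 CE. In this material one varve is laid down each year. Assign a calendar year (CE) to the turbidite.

Total varves = 183 + 257 + 1925 = 2365.
The turbidite sits at varve 638 from the core base, so 2365 − 638 = 1727 varves formed after it.
Excluding 16 false varves: 1727 − 16 = 1711.
1985 − 1711 = 274 CE.

274 CE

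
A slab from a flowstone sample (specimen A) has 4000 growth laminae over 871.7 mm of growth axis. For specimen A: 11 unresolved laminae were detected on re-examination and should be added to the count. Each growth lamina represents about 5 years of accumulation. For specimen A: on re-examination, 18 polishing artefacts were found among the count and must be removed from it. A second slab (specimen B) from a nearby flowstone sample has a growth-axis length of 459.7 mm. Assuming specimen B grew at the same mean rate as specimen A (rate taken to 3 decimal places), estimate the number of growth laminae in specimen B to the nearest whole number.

2090 growth laminae

Specimen A: after corrections the count is 4000 − 18 + 11 = 3993 growth laminae.
Specimen A: 3993 growth laminae at 5 years each span 3993 × 5 = 19965 years.
A: Mean rate = 871.7 mm / 19965 years ≈ 0.044 mm/yr.
Specimen B: 459.7 mm / 0.044 mm per year = 10447.73 years; at 5 years per growth lamina that is 10447.73 / 5 ≈ 2090 growth laminae.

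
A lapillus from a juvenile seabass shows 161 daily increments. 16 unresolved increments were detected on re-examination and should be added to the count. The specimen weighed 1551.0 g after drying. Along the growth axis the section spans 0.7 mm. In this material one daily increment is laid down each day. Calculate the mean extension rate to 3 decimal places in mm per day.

True daily increment count = 161 + 16 = 177.
Mean rate = 0.7 mm / 177 days ≈ 0.004 mm per day.

0.004 mm per day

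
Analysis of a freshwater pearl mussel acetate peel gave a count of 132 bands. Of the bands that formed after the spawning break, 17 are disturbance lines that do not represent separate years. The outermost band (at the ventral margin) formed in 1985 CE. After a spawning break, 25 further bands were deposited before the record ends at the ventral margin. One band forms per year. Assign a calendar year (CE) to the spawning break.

There are 25 bands younger than the spawning break.
Removing the 17 false bands leaves 25 − 17 = 8 true bands beyond the spawning break.
Counting back 8 years from 1985 CE places the spawning break in 1985 − 8 = 1977 CE.

1977 CE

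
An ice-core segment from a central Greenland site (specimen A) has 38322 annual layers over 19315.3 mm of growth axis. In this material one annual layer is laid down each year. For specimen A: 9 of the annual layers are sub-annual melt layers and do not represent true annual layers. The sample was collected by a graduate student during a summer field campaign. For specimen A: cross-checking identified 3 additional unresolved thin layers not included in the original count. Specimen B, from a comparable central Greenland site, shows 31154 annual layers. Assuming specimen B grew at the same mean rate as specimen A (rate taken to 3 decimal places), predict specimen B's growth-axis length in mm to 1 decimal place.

15701.6 mm

Specimen A: true annual layer count = 38322 − 9 + 3 = 38316.
A: Extension rate ≈ 19315.3 / 38316 = 0.504 mm/year.
Length of B = 0.504 × 31154 = 15701.6 mm.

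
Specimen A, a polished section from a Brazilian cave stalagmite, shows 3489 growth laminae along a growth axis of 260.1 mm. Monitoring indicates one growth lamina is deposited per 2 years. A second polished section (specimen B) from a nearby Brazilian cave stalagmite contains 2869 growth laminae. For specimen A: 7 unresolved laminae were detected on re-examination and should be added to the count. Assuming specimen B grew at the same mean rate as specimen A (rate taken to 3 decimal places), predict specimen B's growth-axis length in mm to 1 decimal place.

212.3 mm

Specimen A: after corrections the count is 3489 + 7 = 3496 growth laminae.
Specimen A: multiplying by 2 years per growth lamina: 3496 × 2 = 6992 years.
A: 260.1 mm over 6992 years gives 260.1 / 6992 ≈ 0.037 mm/year.
Specimen B: multiplying by 2 years per growth lamina: 2869 × 2 = 5738 years. B's length ≈ 0.037 × 5738 = 212.3 mm.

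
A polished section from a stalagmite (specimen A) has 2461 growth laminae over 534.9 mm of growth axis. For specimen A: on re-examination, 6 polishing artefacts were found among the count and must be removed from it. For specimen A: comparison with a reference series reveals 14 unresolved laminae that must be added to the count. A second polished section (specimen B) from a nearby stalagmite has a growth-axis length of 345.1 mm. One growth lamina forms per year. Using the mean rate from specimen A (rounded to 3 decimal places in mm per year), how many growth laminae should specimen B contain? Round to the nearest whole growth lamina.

Specimen A: correcting the raw count gives 2461 − 6 + 14 = 2469 true growth laminae.
A: Extension rate ≈ 534.9 / 2469 = 0.217 mm/year.
Specimen B: 345.1 mm / 0.217 mm per year = 1590.32 years ≈ 1590 growth laminae.

1590 growth laminae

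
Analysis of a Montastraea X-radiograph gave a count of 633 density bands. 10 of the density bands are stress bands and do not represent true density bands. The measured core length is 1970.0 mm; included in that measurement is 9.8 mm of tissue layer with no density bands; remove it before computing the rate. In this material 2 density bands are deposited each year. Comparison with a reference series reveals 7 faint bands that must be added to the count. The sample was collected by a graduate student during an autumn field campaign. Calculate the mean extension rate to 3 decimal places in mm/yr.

After corrections the count is 633 − 10 + 7 = 630 density bands.
630 density bands at 2 per year is 630 / 2 = 315 years.
The growth record spans 1970.0 − 9.8 = 1960.2 mm.
Mean rate = 1960.2 mm / 315 years ≈ 6.223 mm/yr.

6.223 mm/yr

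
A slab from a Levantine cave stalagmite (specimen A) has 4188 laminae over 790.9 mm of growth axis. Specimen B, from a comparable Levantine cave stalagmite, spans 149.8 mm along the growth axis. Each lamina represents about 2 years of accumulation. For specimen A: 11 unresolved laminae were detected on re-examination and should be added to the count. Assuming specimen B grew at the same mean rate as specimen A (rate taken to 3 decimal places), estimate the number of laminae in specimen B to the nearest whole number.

797 laminae

Specimen A: correcting the raw count gives 4188 + 11 = 4199 true laminae.
Specimen A: at 2 years per lamina, 4199 × 2 = 8398 years.
A: Extension rate ≈ 790.9 / 8398 = 0.094 mm per year.
Specimen B: 149.8 mm / 0.094 mm per year = 1593.62 years; at 2 years per lamina that is 1593.62 / 2 ≈ 797 laminae.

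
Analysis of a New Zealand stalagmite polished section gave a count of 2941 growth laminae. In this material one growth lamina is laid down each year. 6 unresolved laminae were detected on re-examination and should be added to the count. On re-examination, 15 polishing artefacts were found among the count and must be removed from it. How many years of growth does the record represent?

Correcting the raw count gives 2941 − 15 + 6 = 2932 true growth laminae.
One growth lamina per year makes the duration 2932 years.

2932 years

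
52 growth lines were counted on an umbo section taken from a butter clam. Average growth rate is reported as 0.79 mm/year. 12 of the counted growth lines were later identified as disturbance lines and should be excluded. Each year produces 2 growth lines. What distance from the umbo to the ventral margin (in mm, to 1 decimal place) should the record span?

True growth line count = 52 − 12 = 40.
With 2 growth lines per year, 40 / 2 = 20 years.
20 years at 0.79 mm/year gives 0.79 × 20 = 15.8 mm.

15.8 mm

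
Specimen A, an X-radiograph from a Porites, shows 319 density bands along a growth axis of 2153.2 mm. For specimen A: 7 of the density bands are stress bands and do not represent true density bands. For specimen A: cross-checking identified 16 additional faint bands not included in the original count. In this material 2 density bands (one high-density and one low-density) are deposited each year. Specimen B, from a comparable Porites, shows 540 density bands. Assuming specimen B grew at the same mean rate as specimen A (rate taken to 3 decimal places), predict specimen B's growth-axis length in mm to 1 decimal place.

3544.8 mm

Specimen A: correcting the raw count gives 319 − 7 + 16 = 328 true density bands.
Specimen A: dividing by 2 density bands per year: 328 / 2 = 164 years.
A: 2153.2 mm over 164 years gives 2153.2 / 164 ≈ 13.129 mm per year.
Specimen B: dividing by 2 density bands per year: 540 / 2 = 270 years. For B, 13.129 mm/year × 270 years = 3544.8 mm.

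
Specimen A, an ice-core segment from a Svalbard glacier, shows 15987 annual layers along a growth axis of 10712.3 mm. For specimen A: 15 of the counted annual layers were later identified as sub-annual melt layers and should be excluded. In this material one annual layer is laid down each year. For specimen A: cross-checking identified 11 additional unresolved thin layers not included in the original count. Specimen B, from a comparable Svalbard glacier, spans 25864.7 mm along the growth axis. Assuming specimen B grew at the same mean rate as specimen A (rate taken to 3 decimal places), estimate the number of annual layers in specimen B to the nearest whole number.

38604 annual layers

Specimen A: correcting the raw count gives 15987 − 15 + 11 = 15983 true annual layers.
A: Extension rate ≈ 10712.3 / 15983 = 0.670 mm per year.
Specimen B: 25864.7 mm / 0.670 mm per year = 38604.03 years ≈ 38604 annual layers.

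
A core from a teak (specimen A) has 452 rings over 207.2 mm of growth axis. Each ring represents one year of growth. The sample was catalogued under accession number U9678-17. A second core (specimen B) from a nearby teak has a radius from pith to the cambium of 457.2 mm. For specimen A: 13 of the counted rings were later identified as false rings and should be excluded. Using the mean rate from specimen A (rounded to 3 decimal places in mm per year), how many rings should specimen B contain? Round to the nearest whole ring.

Specimen A: correcting the raw count gives 452 − 13 = 439 true rings.
A: 207.2 mm over 439 years gives 207.2 / 439 ≈ 0.472 mm per year.
B spans 457.2 / 0.472 = 968.64 years ≈ 969 rings.

969 rings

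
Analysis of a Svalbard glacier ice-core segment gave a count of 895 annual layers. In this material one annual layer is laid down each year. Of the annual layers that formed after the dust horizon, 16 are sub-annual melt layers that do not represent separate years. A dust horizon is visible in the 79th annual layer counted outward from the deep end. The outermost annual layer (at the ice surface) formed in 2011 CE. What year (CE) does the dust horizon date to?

Between annual layer 79 and the ice surface there are 895 − 79 = 816 annual layers.
Removing the 16 false annual layers leaves 816 − 16 = 800 true annual layers beyond the dust horizon.
2011 − 800 = 1211 CE.

1211 CE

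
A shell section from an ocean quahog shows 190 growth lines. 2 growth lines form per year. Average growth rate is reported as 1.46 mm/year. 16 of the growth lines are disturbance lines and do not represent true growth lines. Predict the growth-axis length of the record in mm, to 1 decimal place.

127.0 mm

True growth line count = 190 − 16 = 174.
174 growth lines at 2 per year is 174 / 2 = 87 years.
Predicted length = 1.46 mm/year × 87 years = 127.0 mm.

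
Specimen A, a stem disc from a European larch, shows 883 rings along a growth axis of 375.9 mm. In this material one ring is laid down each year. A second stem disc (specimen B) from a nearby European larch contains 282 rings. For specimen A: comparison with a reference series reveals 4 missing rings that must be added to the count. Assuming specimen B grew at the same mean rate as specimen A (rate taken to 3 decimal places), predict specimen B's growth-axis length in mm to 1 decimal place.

Specimen A: adjusted count: 883 + 4 = 887 rings.
A: Mean rate = 375.9 mm / 887 years ≈ 0.424 mm per year.
For B, 0.424 mm/year × 282 years = 119.6 mm.

119.6 mm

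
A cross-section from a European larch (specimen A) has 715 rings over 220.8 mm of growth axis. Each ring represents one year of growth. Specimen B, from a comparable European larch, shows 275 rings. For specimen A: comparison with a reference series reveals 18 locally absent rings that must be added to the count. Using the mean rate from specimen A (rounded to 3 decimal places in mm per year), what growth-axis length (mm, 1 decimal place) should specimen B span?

82.8 mm

Specimen A: correcting the raw count gives 715 + 18 = 733 true rings.
A: Mean rate = 220.8 mm / 733 years ≈ 0.301 mm/year.
For B, 0.301 mm/year × 275 years = 82.8 mm.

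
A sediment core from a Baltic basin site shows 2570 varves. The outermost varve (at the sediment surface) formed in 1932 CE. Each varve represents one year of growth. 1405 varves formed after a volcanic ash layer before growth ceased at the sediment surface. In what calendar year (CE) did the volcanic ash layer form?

527 CE

1405 varves post-date the volcanic ash layer.
The varve at the sediment surface is 1932 CE, so the volcanic ash layer dates to 1932 − 1405 = 527 CE.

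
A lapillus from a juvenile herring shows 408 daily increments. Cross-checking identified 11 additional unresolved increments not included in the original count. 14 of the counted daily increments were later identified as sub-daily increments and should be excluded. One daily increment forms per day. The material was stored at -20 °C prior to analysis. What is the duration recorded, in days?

Adjusted count: 408 − 14 + 11 = 405 daily increments.
With a one-to-one daily increment periodicity this is 405 days.

405 d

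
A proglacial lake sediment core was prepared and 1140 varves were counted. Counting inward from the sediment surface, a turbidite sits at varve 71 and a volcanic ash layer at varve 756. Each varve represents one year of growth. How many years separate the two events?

756 − 71 = 685 varves lie between the two events.
At one varve per year, 685 years elapsed between them.

685 years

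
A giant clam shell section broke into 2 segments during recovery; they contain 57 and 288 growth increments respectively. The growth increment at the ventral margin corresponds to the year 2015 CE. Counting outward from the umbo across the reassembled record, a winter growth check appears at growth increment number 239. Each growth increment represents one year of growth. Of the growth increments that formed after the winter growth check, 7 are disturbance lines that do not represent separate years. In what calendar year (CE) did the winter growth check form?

Total growth increments = 57 + 288 = 345.
345 − 239 = 106 growth increments lie beyond the winter growth check toward the ventral margin.
Removing the 7 false growth increments leaves 106 − 7 = 99 true growth increments beyond the winter growth check.
2015 − 99 = 1916 CE.

1916 CE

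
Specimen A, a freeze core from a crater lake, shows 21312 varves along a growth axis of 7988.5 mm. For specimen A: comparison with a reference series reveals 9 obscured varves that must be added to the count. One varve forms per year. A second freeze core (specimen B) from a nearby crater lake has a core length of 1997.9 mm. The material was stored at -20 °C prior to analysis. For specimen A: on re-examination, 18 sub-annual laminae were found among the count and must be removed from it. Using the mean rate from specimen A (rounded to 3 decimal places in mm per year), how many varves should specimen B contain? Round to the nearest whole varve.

5328 varves

Specimen A: true varve count = 21312 − 18 + 9 = 21303.
A: Extension rate ≈ 7988.5 / 21303 = 0.375 mm/year.
B spans 1997.9 / 0.375 = 5327.73 years ≈ 5328 varves.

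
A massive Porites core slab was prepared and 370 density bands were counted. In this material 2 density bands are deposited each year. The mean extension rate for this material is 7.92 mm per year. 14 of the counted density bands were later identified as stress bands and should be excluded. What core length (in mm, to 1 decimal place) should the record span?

Adjusted count: 370 − 14 = 356 density bands.
Dividing by 2 density bands per year: 356 / 2 = 178 years.
Length ≈ 7.92 × 178 = 1409.8 mm.

1409.8 mm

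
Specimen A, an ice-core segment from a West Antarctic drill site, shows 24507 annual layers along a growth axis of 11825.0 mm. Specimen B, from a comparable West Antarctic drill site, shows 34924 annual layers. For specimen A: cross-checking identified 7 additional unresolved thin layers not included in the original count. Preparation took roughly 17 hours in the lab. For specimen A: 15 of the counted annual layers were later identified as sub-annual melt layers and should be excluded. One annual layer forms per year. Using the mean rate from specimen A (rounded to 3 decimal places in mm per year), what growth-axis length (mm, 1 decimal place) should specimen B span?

Specimen A: correcting the raw count gives 24507 − 15 + 7 = 24499 true annual layers.
A: Extension rate ≈ 11825.0 / 24499 = 0.483 mm/yr.
For B, 0.483 mm/year × 34924 years = 16868.3 mm.

16868.3 mm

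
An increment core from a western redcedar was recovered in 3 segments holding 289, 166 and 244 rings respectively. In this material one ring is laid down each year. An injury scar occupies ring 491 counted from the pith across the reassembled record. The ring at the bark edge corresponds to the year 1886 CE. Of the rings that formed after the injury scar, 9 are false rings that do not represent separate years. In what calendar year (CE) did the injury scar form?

1687 CE

Total rings = 289 + 166 + 244 = 699.
699 − 491 = 208 rings lie beyond the injury scar toward the bark edge.
208 − 9 false = 199 true rings after the injury scar.
The ring at the bark edge is 1886 CE, so the injury scar dates to 1886 − 199 = 1687 CE.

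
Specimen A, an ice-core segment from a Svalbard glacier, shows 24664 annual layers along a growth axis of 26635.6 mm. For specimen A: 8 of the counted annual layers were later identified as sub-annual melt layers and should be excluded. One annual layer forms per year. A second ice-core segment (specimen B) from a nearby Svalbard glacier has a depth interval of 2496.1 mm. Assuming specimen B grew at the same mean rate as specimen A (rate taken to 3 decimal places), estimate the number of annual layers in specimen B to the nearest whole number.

Specimen A: correcting the raw count gives 24664 − 8 = 24656 true annual layers.
A: Extension rate ≈ 26635.6 / 24656 = 1.080 mm per year.
For B, 2496.1 / 1.080 = 2311.20 years ≈ 2311 annual layers.

2311 annual layers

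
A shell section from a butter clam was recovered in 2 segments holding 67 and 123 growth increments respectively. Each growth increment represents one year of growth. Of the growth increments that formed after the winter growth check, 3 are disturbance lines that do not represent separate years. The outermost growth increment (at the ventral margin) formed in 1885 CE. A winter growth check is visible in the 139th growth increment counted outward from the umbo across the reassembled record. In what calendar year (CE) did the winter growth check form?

Total growth increments = 67 + 123 = 190.
190 − 139 = 51 growth increments lie beyond the winter growth check toward the ventral margin.
51 − 3 false = 48 true growth increments after the winter growth check.
1885 − 48 = 1837 CE.

1837 CE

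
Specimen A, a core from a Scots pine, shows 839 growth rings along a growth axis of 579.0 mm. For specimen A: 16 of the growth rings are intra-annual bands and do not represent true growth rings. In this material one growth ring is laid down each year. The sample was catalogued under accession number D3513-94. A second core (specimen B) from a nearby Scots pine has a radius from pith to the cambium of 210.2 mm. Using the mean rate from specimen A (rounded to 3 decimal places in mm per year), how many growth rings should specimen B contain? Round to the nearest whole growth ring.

299 growth rings

Specimen A: after corrections the count is 839 − 16 = 823 growth rings.
A: Mean rate = 579.0 mm / 823 years ≈ 0.704 mm per year.
Specimen B: 210.2 mm / 0.704 mm per year = 298.58 years ≈ 299 growth rings.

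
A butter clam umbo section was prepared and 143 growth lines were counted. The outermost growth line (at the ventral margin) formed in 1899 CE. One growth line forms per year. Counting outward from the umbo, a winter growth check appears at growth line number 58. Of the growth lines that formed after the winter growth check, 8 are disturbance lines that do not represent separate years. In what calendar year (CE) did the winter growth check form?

1822 CE

Between growth line 58 and the ventral margin there are 143 − 58 = 85 growth lines.
85 − 8 false = 77 true growth lines after the winter growth check.
Counting back 77 years from 1899 CE places the winter growth check in 1899 − 77 = 1822 CE.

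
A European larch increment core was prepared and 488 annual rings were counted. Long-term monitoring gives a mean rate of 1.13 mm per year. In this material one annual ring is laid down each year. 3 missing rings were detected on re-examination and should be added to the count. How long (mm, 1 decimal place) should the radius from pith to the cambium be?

554.8 mm

After corrections the count is 488 + 3 = 491 annual rings.
491 years at 1.13 mm/year gives 1.13 × 491 = 554.8 mm.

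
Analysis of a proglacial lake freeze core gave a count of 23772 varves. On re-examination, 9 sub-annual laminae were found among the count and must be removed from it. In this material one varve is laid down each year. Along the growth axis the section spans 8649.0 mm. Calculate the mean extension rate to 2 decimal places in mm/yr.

True varve count = 23772 − 9 = 23763.
Extension rate ≈ 8649.0 / 23763 = 0.36 mm/yr.

0.36 mm/yr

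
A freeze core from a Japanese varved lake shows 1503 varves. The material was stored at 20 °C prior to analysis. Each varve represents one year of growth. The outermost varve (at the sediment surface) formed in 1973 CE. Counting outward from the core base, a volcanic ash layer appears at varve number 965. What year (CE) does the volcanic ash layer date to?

1435 CE

The volcanic ash layer sits at varve 965 from the core base, so 1503 − 965 = 538 varves formed after it.
Counting back 538 years from 1973 CE places the volcanic ash layer in 1973 − 538 = 1435 CE.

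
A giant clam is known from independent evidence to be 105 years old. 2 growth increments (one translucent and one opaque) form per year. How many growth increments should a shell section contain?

210 growth increments

With 2 growth increments per year, 105 years would produce 105 × 2 = 210 growth increments.
So 210 growth increments should be present.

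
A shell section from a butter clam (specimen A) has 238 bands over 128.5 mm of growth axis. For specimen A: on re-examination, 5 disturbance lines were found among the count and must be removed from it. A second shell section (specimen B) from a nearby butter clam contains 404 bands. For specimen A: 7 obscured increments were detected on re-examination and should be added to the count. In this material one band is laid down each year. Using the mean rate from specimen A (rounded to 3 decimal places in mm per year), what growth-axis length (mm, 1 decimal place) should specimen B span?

Specimen A: adjusted count: 238 − 5 + 7 = 240 bands.
A: Mean rate = 128.5 mm / 240 years ≈ 0.535 mm/yr.
For B, 0.535 mm/year × 404 years = 216.1 mm.

216.1 mm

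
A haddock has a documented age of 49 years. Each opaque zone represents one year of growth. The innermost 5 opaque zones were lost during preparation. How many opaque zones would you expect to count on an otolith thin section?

One opaque zone per year gives 49 opaque zones over 49 years.
Less the 5 uncaptured opaque zones: 49 − 5 = 44.

44 opaque zones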